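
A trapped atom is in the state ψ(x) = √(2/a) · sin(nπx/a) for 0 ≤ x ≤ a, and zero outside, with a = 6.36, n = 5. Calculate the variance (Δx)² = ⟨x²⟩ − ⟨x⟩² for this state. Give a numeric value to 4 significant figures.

Compute ⟨x⟩ and ⟨x²⟩ separately, then (Δx)² = ⟨x²⟩ − ⟨x⟩².
With sin²θ = (1 − cos2θ)/2 on 0 ≤ x ≤ a: ∫sin²(nπx/a) dx = a/2, ∫x·sin²(nπx/a) dx = a²/4, ∫x²·sin²(nπx/a) dx = a³·(1/6 − 1/(4n²π²)); higher powers xᵏ the same way, integrating xᵏ·cos(2nπx/a) by parts.
⟨x⟩ = 3.1800 and ⟨x²⟩ = 13.401.
(Δx)² = 13.401 − (3.1800)² = 3.2888.

3.289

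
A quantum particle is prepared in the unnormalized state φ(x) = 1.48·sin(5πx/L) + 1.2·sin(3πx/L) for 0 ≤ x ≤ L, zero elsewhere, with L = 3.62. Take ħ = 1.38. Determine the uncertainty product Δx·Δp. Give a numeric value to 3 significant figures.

6.66

Δx = √(⟨x²⟩−⟨x⟩²), Δp = √(⟨p²⟩−⟨p⟩²).
On 0 ≤ x ≤ L (j ≠ l): ∫sin²(jπx/L) dx = L/2, ∫sin(jπx/L)·sin(lπx/L) dx = 0; diagonal moments ∫x·sin²(jπx/L) dx = L²/4, ∫x²·sin²(jπx/L) dx = L³·(1/6 − 1/(4j²π²)); cross terms ∫x·sin(jπx/L)·sin(lπx/L) dx = 0 for j + l even and −4jlL²/(π²(j² − l²)²) for j + l odd, ∫x²·sin(jπx/L)·sin(lπx/L) dx = (−1)^(j+l)·4jlL³/(π²(j² − l²)²); higher powers the same way via product-to-sum and parts. d²/dx² sin(jπx/L) = −(jπ/L)²·sin(jπx/L); on 0 ≤ x ≤ L, ∫sin²(jπx/L) dx = L/2 and ∫sin(jπx/L)·sin(lπx/L) dx = 0 for j ≠ l, so only diagonal terms survive in ∫|φ|² and ∫φ·φ″; ∫φ·φ′ dx = [φ²/2] between the walls = 0.
Normalization: ∫|φ|² dx = 6.5710.
⟨x⟩ = 1.8100, ⟨x²⟩ = 4.9318 ⇒ Δx = 1.2867.
⟨p⟩ = 0.0000, ⟨p²⟩ = 26.755 ⇒ Δp = 5.1725.
Δx·Δp = 6.6557.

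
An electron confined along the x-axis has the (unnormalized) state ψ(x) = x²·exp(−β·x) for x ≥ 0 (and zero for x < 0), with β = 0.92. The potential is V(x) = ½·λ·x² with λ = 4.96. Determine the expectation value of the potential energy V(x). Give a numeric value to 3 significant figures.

⟨V⟩ = ∫ V(x)·|ψ|² dx / ∫|ψ|² dx.
Every integrand reduces to terms xʲ·e^(−2βx) on [0, ∞); use ∫₀^∞ xʲ·e^(−2βx) dx = j!/(2β)^(j+1).
State is unnormalized: ∫|ψ|² dx = 1.1379, and ∫ψ*·V(x)·ψ dx = 25.007, so ⟨V⟩ = 25.007 / 1.1379.
⟨V⟩ = 21.975.

22.0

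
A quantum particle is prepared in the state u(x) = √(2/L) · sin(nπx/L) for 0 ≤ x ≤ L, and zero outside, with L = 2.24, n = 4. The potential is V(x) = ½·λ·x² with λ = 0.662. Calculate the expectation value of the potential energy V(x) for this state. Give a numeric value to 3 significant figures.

⟨V⟩ = ∫ V(x)·|u|² dx.
With sin²θ = (1 − cos2θ)/2 on 0 ≤ x ≤ L: ∫sin²(nπx/L) dx = L/2, ∫x·sin²(nπx/L) dx = L²/4, ∫x²·sin²(nπx/L) dx = L³·(1/6 − 1/(4n²π²)); higher powers xᵏ the same way, integrating xᵏ·cos(2nπx/L) by parts.
⟨V⟩ = 0.54835.

0.548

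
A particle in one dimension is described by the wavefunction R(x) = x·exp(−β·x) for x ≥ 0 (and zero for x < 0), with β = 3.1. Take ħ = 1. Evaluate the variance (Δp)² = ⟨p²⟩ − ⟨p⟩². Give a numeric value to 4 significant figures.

9.610

Compute ⟨p⟩ and ⟨p²⟩ separately; (Δp)² = ⟨p²⟩ − ⟨p⟩².
Differentiate x·exp(−β·x) with the product rule; every integrand then reduces to terms xʲ·e^(−2βx) on [0, ∞), with ∫₀^∞ xʲ·e^(−2βx) dx = j!/(2β)^(j+1).
Normalization: ∫|R|² dx = 0.0083918.
⟨p⟩ = 0.0000 and ⟨p²⟩ = 9.6100.
(Δp)² = 9.6100 − (0.0000)² = 9.6100.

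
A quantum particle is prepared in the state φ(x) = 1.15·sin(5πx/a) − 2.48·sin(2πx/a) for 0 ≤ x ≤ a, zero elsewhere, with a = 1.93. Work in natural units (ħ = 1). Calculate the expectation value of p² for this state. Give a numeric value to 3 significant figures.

20.4

p² φ = −ħ² d²φ/dx²; ⟨p²⟩ = −ħ² ∫ φ*·φ'' dx / ∫|φ|² dx.
d²/dx² sin(jπx/a) = −(jπ/a)²·sin(jπx/a); on 0 ≤ x ≤ a, ∫sin²(jπx/a) dx = a/2 and ∫sin(jπx/a)·sin(lπx/a) dx = 0 for j ≠ l, so only diagonal terms survive in ∫|φ|² and ∫φ·φ″; ∫φ·φ′ dx = [φ²/2] between the walls = 0.
State is unnormalized: ∫|φ|² dx = 7.2113, and ∫φ*·(−ħ² φ'') dx = 147.44, so ⟨p²⟩ = 147.44 / 7.2113.
⟨p²⟩ = 20.446.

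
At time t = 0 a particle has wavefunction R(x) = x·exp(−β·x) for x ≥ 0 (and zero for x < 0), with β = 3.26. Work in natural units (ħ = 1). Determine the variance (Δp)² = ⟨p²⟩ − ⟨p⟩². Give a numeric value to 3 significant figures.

Compute ⟨p⟩ and ⟨p²⟩ separately; (Δp)² = ⟨p²⟩ − ⟨p⟩².
Differentiate x·exp(−β·x) with the product rule; every integrand then reduces to terms xʲ·e^(−2βx) on [0, ∞), with ∫₀^∞ xʲ·e^(−2βx) dx = j!/(2β)^(j+1).
Normalization: ∫|R|² dx = 0.0072158.
⟨p⟩ = 0.0000 and ⟨p²⟩ = 10.628.
(Δp)² = 10.628 − (0.0000)² = 10.628.

10.6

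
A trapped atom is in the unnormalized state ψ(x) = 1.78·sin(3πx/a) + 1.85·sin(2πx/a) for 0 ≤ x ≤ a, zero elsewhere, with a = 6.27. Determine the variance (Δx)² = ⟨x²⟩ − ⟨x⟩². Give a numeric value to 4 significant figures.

1.426

Compute ⟨x⟩ and ⟨x²⟩ separately, then (Δx)² = ⟨x²⟩ − ⟨x⟩².
On 0 ≤ x ≤ a (j ≠ l): ∫sin²(jπx/a) dx = a/2, ∫sin(jπx/a)·sin(lπx/a) dx = 0; diagonal moments ∫x·sin²(jπx/a) dx = a²/4, ∫x²·sin²(jπx/a) dx = a³·(1/6 − 1/(4j²π²)); cross terms ∫x·sin(jπx/a)·sin(lπx/a) dx = 0 for j + l even and −4jla²/(π²(j² − l²)²) for j + l odd, ∫x²·sin(jπx/a)·sin(lπx/a) dx = (−1)^(j+l)·4jla³/(π²(j² − l²)²); higher powers the same way via product-to-sum and parts.
Normalization: ∫|ψ|² dx = 20.662.
⟨x⟩ = 1.9162 and ⟨x²⟩ = 5.0973.
(Δx)² = 5.0973 − (1.9162)² = 1.4256.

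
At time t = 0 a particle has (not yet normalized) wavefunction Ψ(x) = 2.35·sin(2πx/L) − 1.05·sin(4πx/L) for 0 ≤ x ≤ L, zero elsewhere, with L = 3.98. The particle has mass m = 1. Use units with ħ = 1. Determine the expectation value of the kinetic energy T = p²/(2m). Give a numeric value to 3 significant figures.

T = −(ħ²/2m) d²/dx², so ⟨T⟩ = −(ħ²/2m) ∫ Ψ*·Ψ'' dx / ∫|Ψ|² dx; with m = 1.
d²/dx² sin(jπx/L) = −(jπ/L)²·sin(jπx/L); on 0 ≤ x ≤ L, ∫sin²(jπx/L) dx = L/2 and ∫sin(jπx/L)·sin(lπx/L) dx = 0 for j ≠ l, so only diagonal terms survive in ∫|Ψ|² and ∫Ψ·Ψ″; ∫Ψ·Ψ′ dx = [Ψ²/2] between the walls = 0.
State is unnormalized: ∫|Ψ|² dx = 13.184, and ∫Ψ*·(−ħ²/2m · Ψ'') dx = 24.631, so ⟨T⟩ = 24.631 / 13.184.
⟨T⟩ = 1.8683.

1.87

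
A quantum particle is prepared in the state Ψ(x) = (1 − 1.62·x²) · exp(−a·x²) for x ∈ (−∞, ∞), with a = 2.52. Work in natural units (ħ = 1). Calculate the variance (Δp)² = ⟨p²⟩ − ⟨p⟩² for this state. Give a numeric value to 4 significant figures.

5.007

Compute ⟨p⟩ and ⟨p²⟩ separately; (Δp)² = ⟨p²⟩ − ⟨p⟩².
Expand each integrand as polynomial × e^(−2ax²) and use ∫x^(2j)·e^(−2ax²) dx = (2j−1)!!/(4a)^j · √(π/(2a)), odd powers → 0; here √(π/(2a)) = 0.78951. Differentiate with the product rule, d/dx e^(−ax²) = −2ax·e^(−ax²).
Normalization: ∫|Ψ|² dx = 0.59692.
⟨p⟩ = 0.0000 and ⟨p²⟩ = 5.0071.
(Δp)² = 5.0071 − (0.0000)² = 5.0071.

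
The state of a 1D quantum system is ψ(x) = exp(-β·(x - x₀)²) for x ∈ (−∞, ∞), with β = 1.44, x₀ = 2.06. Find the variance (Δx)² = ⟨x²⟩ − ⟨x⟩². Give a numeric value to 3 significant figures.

Compute ⟨x⟩ and ⟨x²⟩ separately, then (Δx)² = ⟨x²⟩ − ⟨x⟩².
Gaussian moments (u = x − x₀): ∫u^(2j)·e^(−2βu²) du = (2j−1)!!/(4β)^j · √(π/(2β)), odd powers integrate to 0; here √(π/(2β)) = 1.0444.
Normalization: ∫|ψ|² dx = 1.0444.
⟨x⟩ = 2.0600 and ⟨x²⟩ = 4.4172.
(Δx)² = 4.4172 − (2.0600)² = 0.17361.

0.174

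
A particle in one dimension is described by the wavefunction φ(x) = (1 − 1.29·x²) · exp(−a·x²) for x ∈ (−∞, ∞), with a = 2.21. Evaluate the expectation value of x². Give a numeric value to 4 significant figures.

0.06504

⟨x²⟩ = ∫ x²·|φ|² dx / ∫|φ|² dx (integrals over the domain).
Expand each integrand as polynomial × e^(−2ax²) and use ∫x^(2j)·e^(−2ax²) dx = (2j−1)!!/(4a)^j · √(π/(2a)), odd powers → 0; here √(π/(2a)) = 0.84307.
State is unnormalized: ∫|φ|² dx = 0.65088, and ∫φ*·x²·φ dx = 0.042331, so ⟨x²⟩ = 0.042331 / 0.65088.
⟨x²⟩ = 0.065037.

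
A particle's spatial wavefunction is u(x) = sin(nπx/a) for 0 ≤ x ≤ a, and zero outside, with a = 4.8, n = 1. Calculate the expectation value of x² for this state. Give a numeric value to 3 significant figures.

⟨x²⟩ = ∫ x²·|u|² dx / ∫|u|² dx (integrals over the domain).
With sin²θ = (1 − cos2θ)/2 on 0 ≤ x ≤ a: ∫sin²(nπx/a) dx = a/2, ∫x·sin²(nπx/a) dx = a²/4, ∫x²·sin²(nπx/a) dx = a³·(1/6 − 1/(4n²π²)); higher powers xᵏ the same way, integrating xᵏ·cos(2nπx/a) by parts.
State is unnormalized: ∫|u|² dx = 2.4000, and ∫u*·x²·u dx = 15.631, so ⟨x²⟩ = 15.631 / 2.4000.
⟨x²⟩ = 6.5128.

6.51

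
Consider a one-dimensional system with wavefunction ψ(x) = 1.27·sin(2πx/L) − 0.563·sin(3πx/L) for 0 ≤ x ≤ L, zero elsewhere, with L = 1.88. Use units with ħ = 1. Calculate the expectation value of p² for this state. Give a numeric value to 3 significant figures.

p² ψ = −ħ² d²ψ/dx²; ⟨p²⟩ = −ħ² ∫ ψ*·ψ'' dx / ∫|ψ|² dx.
d²/dx² sin(jπx/L) = −(jπ/L)²·sin(jπx/L); on 0 ≤ x ≤ L, ∫sin²(jπx/L) dx = L/2 and ∫sin(jπx/L)·sin(lπx/L) dx = 0 for j ≠ l, so only diagonal terms survive in ∫|ψ|² and ∫ψ·ψ″; ∫ψ·ψ′ dx = [ψ²/2] between the walls = 0.
State is unnormalized: ∫|ψ|² dx = 1.8141, and ∫ψ*·(−ħ² ψ'') dx = 24.423, so ⟨p²⟩ = 24.423 / 1.8141.
⟨p²⟩ = 13.463.

13.5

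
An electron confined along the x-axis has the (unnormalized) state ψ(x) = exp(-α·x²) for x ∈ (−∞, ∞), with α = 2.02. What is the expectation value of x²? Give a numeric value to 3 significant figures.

0.124

⟨x²⟩ = ∫ x²·|ψ|² dx / ∫|ψ|² dx (integrals over the domain).
Gaussian moments: ∫x^(2j)·e^(−2αx²) dx = (2j−1)!!/(4α)^j · √(π/(2α)), odd powers integrate to 0; here √(π/(2α)) = 0.88183.
State is unnormalized: ∫|ψ|² dx = 0.88183, and ∫ψ*·x²·ψ dx = 0.10914, so ⟨x²⟩ = 0.10914 / 0.88183.
⟨x²⟩ = 0.12376.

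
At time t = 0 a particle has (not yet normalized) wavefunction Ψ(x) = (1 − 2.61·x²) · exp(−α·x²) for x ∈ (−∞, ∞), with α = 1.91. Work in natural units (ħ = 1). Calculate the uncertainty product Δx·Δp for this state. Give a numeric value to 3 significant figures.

Δx = √(⟨x²⟩−⟨x⟩²), Δp = √(⟨p²⟩−⟨p⟩²).
Expand each integrand as polynomial × e^(−2αx²) and use ∫x^(2j)·e^(−2αx²) dx = (2j−1)!!/(4α)^j · √(π/(2α)), odd powers → 0; here √(π/(2α)) = 0.90687. Differentiate with the product rule, d/dx e^(−αx²) = −2αx·e^(−αx²).
Normalization: ∫|Ψ|² dx = 0.60476.
⟨x⟩ = 0.0000, ⟨x²⟩ = 0.13756 ⇒ Δx = 0.37089.
⟨p⟩ = 0.0000, ⟨p²⟩ = 7.1608 ⇒ Δp = 2.6760.
Δx·Δp = 0.99249.

0.992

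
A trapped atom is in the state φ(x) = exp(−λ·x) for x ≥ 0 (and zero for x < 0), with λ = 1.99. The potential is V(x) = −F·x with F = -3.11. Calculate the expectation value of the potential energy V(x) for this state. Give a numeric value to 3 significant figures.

⟨V⟩ = ∫ V(x)·|φ|² dx / ∫|φ|² dx.
Every integrand reduces to terms xʲ·e^(−2λx) on [0, ∞); use ∫₀^∞ xʲ·e^(−2λx) dx = j!/(2λ)^(j+1).
State is unnormalized: ∫|φ|² dx = 0.25126, and ∫φ*·V(x)·φ dx = 0.19633, so ⟨V⟩ = 0.19633 / 0.25126.
⟨V⟩ = 0.78141.

0.781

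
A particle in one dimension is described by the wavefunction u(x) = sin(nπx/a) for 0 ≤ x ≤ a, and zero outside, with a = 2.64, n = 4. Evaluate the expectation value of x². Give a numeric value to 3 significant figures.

⟨x²⟩ = ∫ x²·|u|² dx / ∫|u|² dx (integrals over the domain).
With sin²θ = (1 − cos2θ)/2 on 0 ≤ x ≤ a: ∫sin²(nπx/a) dx = a/2, ∫x·sin²(nπx/a) dx = a²/4, ∫x²·sin²(nπx/a) dx = a³·(1/6 − 1/(4n²π²)); higher powers xᵏ the same way, integrating xᵏ·cos(2nπx/a) by parts.
State is unnormalized: ∫|u|² dx = 1.3200, and ∫u*·x²·u dx = 3.0375, so ⟨x²⟩ = 3.0375 / 1.3200.
⟨x²⟩ = 2.3011.

2.30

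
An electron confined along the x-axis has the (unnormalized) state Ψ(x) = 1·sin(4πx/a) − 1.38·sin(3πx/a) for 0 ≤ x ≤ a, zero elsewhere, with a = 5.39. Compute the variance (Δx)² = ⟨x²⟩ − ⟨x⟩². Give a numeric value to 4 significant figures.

1.248

Compute ⟨x⟩ and ⟨x²⟩ separately, then (Δx)² = ⟨x²⟩ − ⟨x⟩².
On 0 ≤ x ≤ a (j ≠ l): ∫sin²(jπx/a) dx = a/2, ∫sin(jπx/a)·sin(lπx/a) dx = 0; diagonal moments ∫x·sin²(jπx/a) dx = a²/4, ∫x²·sin²(jπx/a) dx = a³·(1/6 − 1/(4j²π²)); cross terms ∫x·sin(jπx/a)·sin(lπx/a) dx = 0 for j + l even and −4jla²/(π²(j² − l²)²) for j + l odd, ∫x²·sin(jπx/a)·sin(lπx/a) dx = (−1)^(j+l)·4jla³/(π²(j² − l²)²); higher powers the same way via product-to-sum and parts.
Normalization: ∫|Ψ|² dx = 7.8274.
⟨x⟩ = 3.7118 and ⟨x²⟩ = 15.025.
(Δx)² = 15.025 − (3.7118)² = 1.2483.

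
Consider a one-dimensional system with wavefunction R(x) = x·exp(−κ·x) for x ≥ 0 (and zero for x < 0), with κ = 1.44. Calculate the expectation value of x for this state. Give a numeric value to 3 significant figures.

1.04

⟨x⟩ = ∫ x·|R|² dx / ∫|R|² dx (integrals over the domain).
Every integrand reduces to terms xʲ·e^(−2κx) on [0, ∞); use ∫₀^∞ xʲ·e^(−2κx) dx = j!/(2κ)^(j+1).
State is unnormalized: ∫|R|² dx = 0.083724, and ∫R*·x·R dx = 0.087213, so ⟨x⟩ = 0.087213 / 0.083724.
⟨x⟩ = 1.0417.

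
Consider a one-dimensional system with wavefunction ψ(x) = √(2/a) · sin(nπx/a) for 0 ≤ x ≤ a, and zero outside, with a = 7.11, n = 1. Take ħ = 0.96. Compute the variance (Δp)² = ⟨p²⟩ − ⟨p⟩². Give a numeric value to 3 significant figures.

0.180

Compute ⟨p⟩ and ⟨p²⟩ separately; (Δp)² = ⟨p²⟩ − ⟨p⟩².
d/dx sin(nπx/a) = (nπ/a)·cos(nπx/a) and d²/dx² sin(nπx/a) = −(nπ/a)²·sin(nπx/a); on 0 ≤ x ≤ a, ∫sin²(nπx/a) dx = a/2 and ∫sin(nπx/a)·cos(nπx/a) dx = 0.
⟨p⟩ = 0.0000 and ⟨p²⟩ = 0.17993.
(Δp)² = 0.17993 − (0.0000)² = 0.17993.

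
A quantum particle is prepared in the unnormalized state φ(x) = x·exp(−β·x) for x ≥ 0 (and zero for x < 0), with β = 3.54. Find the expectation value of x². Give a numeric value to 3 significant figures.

⟨x²⟩ = ∫ x²·|φ|² dx / ∫|φ|² dx (integrals over the domain).
Every integrand reduces to terms xʲ·e^(−2βx) on [0, ∞); use ∫₀^∞ xʲ·e^(−2βx) dx = j!/(2β)^(j+1).
State is unnormalized: ∫|φ|² dx = 0.0056355, and ∫φ*·x²·φ dx = 0.0013491, so ⟨x²⟩ = 0.0013491 / 0.0056355.
⟨x²⟩ = 0.23939.

0.239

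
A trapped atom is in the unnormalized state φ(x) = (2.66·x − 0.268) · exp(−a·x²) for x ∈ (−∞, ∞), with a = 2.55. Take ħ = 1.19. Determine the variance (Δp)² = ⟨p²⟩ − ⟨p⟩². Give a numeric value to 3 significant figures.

Compute ⟨p⟩ and ⟨p²⟩ separately; (Δp)² = ⟨p²⟩ − ⟨p⟩².
Expand each integrand as polynomial × e^(−2ax²) and use ∫x^(2j)·e^(−2ax²) dx = (2j−1)!!/(4a)^j · √(π/(2a)), odd powers → 0; here √(π/(2a)) = 0.78486. Differentiate with the product rule, d/dx e^(−ax²) = −2ax·e^(−ax²).
Normalization: ∫|φ|² dx = 0.60082.
⟨p⟩ = 0.0000 and ⟨p²⟩ = 10.156.
(Δp)² = 10.156 − (0.0000)² = 10.156.

10.2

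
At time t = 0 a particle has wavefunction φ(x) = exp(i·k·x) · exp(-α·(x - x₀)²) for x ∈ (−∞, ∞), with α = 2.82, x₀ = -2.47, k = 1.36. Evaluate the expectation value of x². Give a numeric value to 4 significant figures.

⟨x²⟩ = ∫ x²·|φ|² dx / ∫|φ|² dx (integrals over the domain).
Gaussian moments (u = x − x₀): ∫u^(2j)·e^(−2αu²) du = (2j−1)!!/(4α)^j · √(π/(2α)), odd powers integrate to 0; here √(π/(2α)) = 0.74634.
State is unnormalized: ∫|φ|² dx = 0.74634, and ∫φ*·x²·φ dx = 4.6195, so ⟨x²⟩ = 4.6195 / 0.74634.
⟨x²⟩ = 6.1896.

6.190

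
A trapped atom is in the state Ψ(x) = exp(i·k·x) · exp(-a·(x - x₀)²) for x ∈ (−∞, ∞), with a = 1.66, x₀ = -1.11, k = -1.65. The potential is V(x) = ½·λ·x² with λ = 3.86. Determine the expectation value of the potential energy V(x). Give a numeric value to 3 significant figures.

⟨V⟩ = ∫ V(x)·|Ψ|² dx / ∫|Ψ|² dx.
Gaussian moments (u = x − x₀): ∫u^(2j)·e^(−2au²) du = (2j−1)!!/(4a)^j · √(π/(2a)), odd powers integrate to 0; here √(π/(2a)) = 0.97276.
State is unnormalized: ∫|Ψ|² dx = 0.97276, and ∫Ψ*·V(x)·Ψ dx = 2.5959, so ⟨V⟩ = 2.5959 / 0.97276.
⟨V⟩ = 2.6686.

2.67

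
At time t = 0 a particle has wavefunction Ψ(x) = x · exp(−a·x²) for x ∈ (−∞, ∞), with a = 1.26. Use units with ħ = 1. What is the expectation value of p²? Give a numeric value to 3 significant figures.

p² Ψ = −ħ² d²Ψ/dx²; ⟨p²⟩ = −ħ² ∫ Ψ*·Ψ'' dx / ∫|Ψ|² dx.
Expand each integrand as polynomial × e^(−2ax²) and use ∫x^(2j)·e^(−2ax²) dx = (2j−1)!!/(4a)^j · √(π/(2a)), odd powers → 0; here √(π/(2a)) = 1.1165. Differentiate with the product rule, d/dx e^(−ax²) = −2ax·e^(−ax²).
State is unnormalized: ∫|Ψ|² dx = 0.22154, and ∫Ψ*·(−ħ² Ψ'') dx = 0.83741, so ⟨p²⟩ = 0.83741 / 0.22154.
⟨p²⟩ = 3.7800.

3.78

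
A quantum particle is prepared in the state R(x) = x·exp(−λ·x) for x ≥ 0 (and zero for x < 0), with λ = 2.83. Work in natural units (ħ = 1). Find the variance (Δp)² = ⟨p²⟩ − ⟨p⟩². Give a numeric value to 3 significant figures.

8.01

Compute ⟨p⟩ and ⟨p²⟩ separately; (Δp)² = ⟨p²⟩ − ⟨p⟩².
Differentiate x·exp(−λ·x) with the product rule; every integrand then reduces to terms xʲ·e^(−2λx) on [0, ∞), with ∫₀^∞ xʲ·e^(−2λx) dx = j!/(2λ)^(j+1).
Normalization: ∫|R|² dx = 0.011030.
⟨p⟩ = 0.0000 and ⟨p²⟩ = 8.0089.
(Δp)² = 8.0089 − (0.0000)² = 8.0089.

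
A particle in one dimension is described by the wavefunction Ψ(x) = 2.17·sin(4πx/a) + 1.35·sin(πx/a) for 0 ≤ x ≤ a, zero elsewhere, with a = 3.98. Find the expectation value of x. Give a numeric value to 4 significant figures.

1.939

⟨x⟩ = ∫ x·|Ψ|² dx / ∫|Ψ|² dx (integrals over the domain).
On 0 ≤ x ≤ a (j ≠ l): ∫sin²(jπx/a) dx = a/2, ∫sin(jπx/a)·sin(lπx/a) dx = 0; diagonal moments ∫x·sin²(jπx/a) dx = a²/4, ∫x²·sin²(jπx/a) dx = a³·(1/6 − 1/(4j²π²)); cross terms ∫x·sin(jπx/a)·sin(lπx/a) dx = 0 for j + l even and −4jla²/(π²(j² − l²)²) for j + l odd, ∫x²·sin(jπx/a)·sin(lπx/a) dx = (−1)^(j+l)·4jla³/(π²(j² − l²)²); higher powers the same way via product-to-sum and parts.
State is unnormalized: ∫|Ψ|² dx = 12.997, and ∫Ψ*·x·Ψ dx = 25.196, so ⟨x⟩ = 25.196 / 12.997.
⟨x⟩ = 1.9386.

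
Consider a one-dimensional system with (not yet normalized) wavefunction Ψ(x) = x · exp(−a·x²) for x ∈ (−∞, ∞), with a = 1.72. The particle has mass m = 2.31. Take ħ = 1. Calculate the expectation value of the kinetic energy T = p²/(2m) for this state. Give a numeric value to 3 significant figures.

T = −(ħ²/2m) d²/dx², so ⟨T⟩ = −(ħ²/2m) ∫ Ψ*·Ψ'' dx / ∫|Ψ|² dx; with m = 2.31.
Expand each integrand as polynomial × e^(−2ax²) and use ∫x^(2j)·e^(−2ax²) dx = (2j−1)!!/(4a)^j · √(π/(2a)), odd powers → 0; here √(π/(2a)) = 0.95564. Differentiate with the product rule, d/dx e^(−ax²) = −2ax·e^(−ax²).
State is unnormalized: ∫|Ψ|² dx = 0.13890, and ∫Ψ*·(−ħ²/2m · Ψ'') dx = 0.15514, so ⟨T⟩ = 0.15514 / 0.13890.
⟨T⟩ = 1.1169.

1.12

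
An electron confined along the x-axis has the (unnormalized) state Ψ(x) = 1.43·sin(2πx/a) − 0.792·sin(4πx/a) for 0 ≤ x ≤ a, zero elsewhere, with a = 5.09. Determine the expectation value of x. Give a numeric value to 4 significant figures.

⟨x⟩ = ∫ x·|Ψ|² dx / ∫|Ψ|² dx (integrals over the domain).
On 0 ≤ x ≤ a (j ≠ l): ∫sin²(jπx/a) dx = a/2, ∫sin(jπx/a)·sin(lπx/a) dx = 0; diagonal moments ∫x·sin²(jπx/a) dx = a²/4, ∫x²·sin²(jπx/a) dx = a³·(1/6 − 1/(4j²π²)); cross terms ∫x·sin(jπx/a)·sin(lπx/a) dx = 0 for j + l even and −4jla²/(π²(j² − l²)²) for j + l odd, ∫x²·sin(jπx/a)·sin(lπx/a) dx = (−1)^(j+l)·4jla³/(π²(j² − l²)²); higher powers the same way via product-to-sum and parts.
State is unnormalized: ∫|Ψ|² dx = 6.8007, and ∫Ψ*·x·Ψ dx = 17.308, so ⟨x⟩ = 17.308 / 6.8007.
⟨x⟩ = 2.5450.

2.545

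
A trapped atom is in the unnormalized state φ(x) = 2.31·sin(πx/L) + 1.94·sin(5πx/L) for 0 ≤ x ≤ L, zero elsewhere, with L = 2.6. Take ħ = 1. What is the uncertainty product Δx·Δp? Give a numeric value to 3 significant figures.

2.54

Δx = √(⟨x²⟩−⟨x⟩²), Δp = √(⟨p²⟩−⟨p⟩²).
On 0 ≤ x ≤ L (j ≠ l): ∫sin²(jπx/L) dx = L/2, ∫sin(jπx/L)·sin(lπx/L) dx = 0; diagonal moments ∫x·sin²(jπx/L) dx = L²/4, ∫x²·sin²(jπx/L) dx = L³·(1/6 − 1/(4j²π²)); cross terms ∫x·sin(jπx/L)·sin(lπx/L) dx = 0 for j + l even and −4jlL²/(π²(j² − l²)²) for j + l odd, ∫x²·sin(jπx/L)·sin(lπx/L) dx = (−1)^(j+l)·4jlL³/(π²(j² − l²)²); higher powers the same way via product-to-sum and parts. d²/dx² sin(jπx/L) = −(jπ/L)²·sin(jπx/L); on 0 ≤ x ≤ L, ∫sin²(jπx/L) dx = L/2 and ∫sin(jπx/L)·sin(lπx/L) dx = 0 for j ≠ l, so only diagonal terms survive in ∫|φ|² and ∫φ·φ″; ∫φ·φ′ dx = [φ²/2] between the walls = 0.
Normalization: ∫|φ|² dx = 11.830.
⟨x⟩ = 1.3000, ⟨x²⟩ = 2.0937 ⇒ Δx = 0.63537.
⟨p⟩ = 0.0000, ⟨p²⟩ = 15.952 ⇒ Δp = 3.9940.
Δx·Δp = 2.5377.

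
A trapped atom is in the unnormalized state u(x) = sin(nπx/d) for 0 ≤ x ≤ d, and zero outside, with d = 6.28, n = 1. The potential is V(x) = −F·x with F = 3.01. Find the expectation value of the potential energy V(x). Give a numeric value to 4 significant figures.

⟨V⟩ = ∫ V(x)·|u|² dx / ∫|u|² dx.
With sin²θ = (1 − cos2θ)/2 on 0 ≤ x ≤ d: ∫sin²(nπx/d) dx = d/2, ∫x·sin²(nπx/d) dx = d²/4, ∫x²·sin²(nπx/d) dx = d³·(1/6 − 1/(4n²π²)); higher powers xᵏ the same way, integrating xᵏ·cos(2nπx/d) by parts.
State is unnormalized: ∫|u|² dx = 3.1400, and ∫u*·V(x)·u dx = -29.677, so ⟨V⟩ = -29.677 / 3.1400.
⟨V⟩ = -9.4514.

-9.451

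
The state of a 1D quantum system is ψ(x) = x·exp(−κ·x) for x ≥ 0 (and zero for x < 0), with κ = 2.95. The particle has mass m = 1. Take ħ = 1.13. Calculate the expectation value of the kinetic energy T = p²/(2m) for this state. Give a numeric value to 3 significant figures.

5.56

T = −(ħ²/2m) d²/dx², so ⟨T⟩ = −(ħ²/2m) ∫ ψ*·ψ'' dx / ∫|ψ|² dx; with m = 1.
Differentiate x·exp(−κ·x) with the product rule; every integrand then reduces to terms xʲ·e^(−2κx) on [0, ∞), with ∫₀^∞ xʲ·e^(−2κx) dx = j!/(2κ)^(j+1).
State is unnormalized: ∫|ψ|² dx = 0.0097381, and ∫ψ*·(−ħ²/2m · ψ'') dx = 0.054106, so ⟨T⟩ = 0.054106 / 0.0097381.
⟨T⟩ = 5.5561.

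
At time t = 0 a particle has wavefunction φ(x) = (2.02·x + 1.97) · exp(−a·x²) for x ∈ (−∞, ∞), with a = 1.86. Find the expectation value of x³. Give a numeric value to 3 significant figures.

⟨x³⟩ = ∫ x³·|φ|² dx / ∫|φ|² dx (integrals over the domain).
Expand each integrand as polynomial × e^(−2ax²) and use ∫x^(2j)·e^(−2ax²) dx = (2j−1)!!/(4a)^j · √(π/(2a)), odd powers → 0; here √(π/(2a)) = 0.91897.
State is unnormalized: ∫|φ|² dx = 4.0705, and ∫φ*·x³·φ dx = 0.39639, so ⟨x³⟩ = 0.39639 / 4.0705.
⟨x³⟩ = 0.097383.

0.0974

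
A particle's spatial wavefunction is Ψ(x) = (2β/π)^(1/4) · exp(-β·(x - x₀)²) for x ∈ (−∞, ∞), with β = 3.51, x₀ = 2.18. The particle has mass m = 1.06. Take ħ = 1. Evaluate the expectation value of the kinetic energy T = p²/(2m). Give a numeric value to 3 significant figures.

1.66

T = −(ħ²/2m) d²/dx², so ⟨T⟩ = −(ħ²/2m) ∫ Ψ*·Ψ'' dx; with m = 1.06.
Gaussian moments (u = x − x₀): ∫u^(2j)·e^(−2βu²) du = (2j−1)!!/(4β)^j · √(π/(2β)), odd powers integrate to 0; here √(π/(2β)) = 0.66897. Derivatives: d/dx e^(−βu²) = −2βu·e^(−βu²), d²/dx² e^(−βu²) = (4β²u² − 2β)·e^(−βu²).
⟨T⟩ = 1.6557.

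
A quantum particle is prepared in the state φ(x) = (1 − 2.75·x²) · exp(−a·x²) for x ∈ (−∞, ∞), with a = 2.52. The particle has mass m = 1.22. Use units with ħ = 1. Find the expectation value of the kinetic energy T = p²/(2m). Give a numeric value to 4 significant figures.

T = −(ħ²/2m) d²/dx², so ⟨T⟩ = −(ħ²/2m) ∫ φ*·φ'' dx / ∫|φ|² dx; with m = 1.22.
Expand each integrand as polynomial × e^(−2ax²) and use ∫x^(2j)·e^(−2ax²) dx = (2j−1)!!/(4a)^j · √(π/(2a)), odd powers → 0; here √(π/(2a)) = 0.78951. Differentiate with the product rule, d/dx e^(−ax²) = −2ax·e^(−ax²).
State is unnormalized: ∫|φ|² dx = 0.53502, and ∫φ*·(−ħ²/2m · φ'') dx = 1.6851, so ⟨T⟩ = 1.6851 / 0.53502.
⟨T⟩ = 3.1497.

3.150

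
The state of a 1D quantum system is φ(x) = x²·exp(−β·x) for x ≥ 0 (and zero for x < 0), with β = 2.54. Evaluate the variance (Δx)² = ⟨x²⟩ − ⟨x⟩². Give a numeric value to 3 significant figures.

0.194

Compute ⟨x⟩ and ⟨x²⟩ separately, then (Δx)² = ⟨x²⟩ − ⟨x⟩².
Every integrand reduces to terms xʲ·e^(−2βx) on [0, ∞); use ∫₀^∞ xʲ·e^(−2βx) dx = j!/(2β)^(j+1).
Normalization: ∫|φ|² dx = 0.0070940.
⟨x⟩ = 0.98425 and ⟨x²⟩ = 1.1625.
(Δx)² = 1.1625 − (0.98425)² = 0.19375.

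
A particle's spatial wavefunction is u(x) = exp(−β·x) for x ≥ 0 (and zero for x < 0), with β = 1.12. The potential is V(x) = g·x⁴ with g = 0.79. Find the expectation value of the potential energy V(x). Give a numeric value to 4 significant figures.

⟨V⟩ = ∫ V(x)·|u|² dx / ∫|u|² dx.
Every integrand reduces to terms xʲ·e^(−2βx) on [0, ∞); use ∫₀^∞ xʲ·e^(−2βx) dx = j!/(2β)^(j+1).
State is unnormalized: ∫|u|² dx = 0.44643, and ∫u*·V(x)·u dx = 0.33620, so ⟨V⟩ = 0.33620 / 0.44643.
⟨V⟩ = 0.75309.

0.7531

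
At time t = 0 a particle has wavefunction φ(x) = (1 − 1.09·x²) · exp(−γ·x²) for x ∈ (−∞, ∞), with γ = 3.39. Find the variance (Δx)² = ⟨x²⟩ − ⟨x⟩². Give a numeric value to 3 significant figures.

0.0528

Compute ⟨x⟩ and ⟨x²⟩ separately, then (Δx)² = ⟨x²⟩ − ⟨x⟩².
Expand each integrand as polynomial × e^(−2γx²) and use ∫x^(2j)·e^(−2γx²) dx = (2j−1)!!/(4γ)^j · √(π/(2γ)), odd powers → 0; here √(π/(2γ)) = 0.68071.
Normalization: ∫|φ|² dx = 0.58447.
⟨x⟩ = 0.0000 and ⟨x²⟩ = 0.052790.
(Δx)² = 0.052790 − (0.0000)² = 0.052790.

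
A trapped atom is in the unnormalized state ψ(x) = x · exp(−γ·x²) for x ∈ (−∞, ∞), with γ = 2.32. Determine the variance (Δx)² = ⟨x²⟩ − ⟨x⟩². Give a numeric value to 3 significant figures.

Compute ⟨x⟩ and ⟨x²⟩ separately, then (Δx)² = ⟨x²⟩ − ⟨x⟩².
Expand each integrand as polynomial × e^(−2γx²) and use ∫x^(2j)·e^(−2γx²) dx = (2j−1)!!/(4γ)^j · √(π/(2γ)), odd powers → 0; here √(π/(2γ)) = 0.82284.
Normalization: ∫|ψ|² dx = 0.088668.
⟨x⟩ = 0.0000 and ⟨x²⟩ = 0.32328.
(Δx)² = 0.32328 − (0.0000)² = 0.32328.

0.323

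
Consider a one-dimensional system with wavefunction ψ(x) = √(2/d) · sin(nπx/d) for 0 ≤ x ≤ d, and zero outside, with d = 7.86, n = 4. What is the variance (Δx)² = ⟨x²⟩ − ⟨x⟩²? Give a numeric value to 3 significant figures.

Compute ⟨x⟩ and ⟨x²⟩ separately, then (Δx)² = ⟨x²⟩ − ⟨x⟩².
With sin²θ = (1 − cos2θ)/2 on 0 ≤ x ≤ d: ∫sin²(nπx/d) dx = d/2, ∫x·sin²(nπx/d) dx = d²/4, ∫x²·sin²(nπx/d) dx = d³·(1/6 − 1/(4n²π²)); higher powers xᵏ the same way, integrating xᵏ·cos(2nπx/d) by parts.
⟨x⟩ = 3.9300 and ⟨x²⟩ = 20.398.
(Δx)² = 20.398 − (3.9300)² = 4.9527.

4.95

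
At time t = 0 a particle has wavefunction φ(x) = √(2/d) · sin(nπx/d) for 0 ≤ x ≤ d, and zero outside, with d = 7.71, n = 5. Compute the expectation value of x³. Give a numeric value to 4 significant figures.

⟨x³⟩ = ∫ x³·|φ|² dx (integrals over the domain).
With sin²θ = (1 − cos2θ)/2 on 0 ≤ x ≤ d: ∫sin²(nπx/d) dx = d/2, ∫x·sin²(nπx/d) dx = d²/4, ∫x²·sin²(nπx/d) dx = d³·(1/6 − 1/(4n²π²)); higher powers xᵏ the same way, integrating xᵏ·cos(2nπx/d) by parts.
⟨x³⟩ = 113.19.

113.2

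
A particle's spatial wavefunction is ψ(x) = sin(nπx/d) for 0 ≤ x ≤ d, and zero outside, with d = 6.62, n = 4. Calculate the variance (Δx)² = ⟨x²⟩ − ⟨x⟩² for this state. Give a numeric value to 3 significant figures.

3.51

Compute ⟨x⟩ and ⟨x²⟩ separately, then (Δx)² = ⟨x²⟩ − ⟨x⟩².
With sin²θ = (1 − cos2θ)/2 on 0 ≤ x ≤ d: ∫sin²(nπx/d) dx = d/2, ∫x·sin²(nπx/d) dx = d²/4, ∫x²·sin²(nπx/d) dx = d³·(1/6 − 1/(4n²π²)); higher powers xᵏ the same way, integrating xᵏ·cos(2nπx/d) by parts.
Normalization: ∫|ψ|² dx = 3.3100.
⟨x⟩ = 3.3100 and ⟨x²⟩ = 14.469.
(Δx)² = 14.469 − (3.3100)² = 3.5133.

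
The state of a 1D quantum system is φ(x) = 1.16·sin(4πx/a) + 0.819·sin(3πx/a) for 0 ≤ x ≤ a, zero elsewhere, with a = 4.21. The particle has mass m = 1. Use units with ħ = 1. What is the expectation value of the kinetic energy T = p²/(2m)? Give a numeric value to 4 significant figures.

T = −(ħ²/2m) d²/dx², so ⟨T⟩ = −(ħ²/2m) ∫ φ*·φ'' dx / ∫|φ|² dx; with m = 1.
d²/dx² sin(jπx/a) = −(jπ/a)²·sin(jπx/a); on 0 ≤ x ≤ a, ∫sin²(jπx/a) dx = a/2 and ∫sin(jπx/a)·sin(lπx/a) dx = 0 for j ≠ l, so only diagonal terms survive in ∫|φ|² and ∫φ·φ″; ∫φ·φ′ dx = [φ²/2] between the walls = 0.
State is unnormalized: ∫|φ|² dx = 4.2444, and ∫φ*·(−ħ²/2m · φ'') dx = 16.156, so ⟨T⟩ = 16.156 / 4.2444.
⟨T⟩ = 3.8064.

3.806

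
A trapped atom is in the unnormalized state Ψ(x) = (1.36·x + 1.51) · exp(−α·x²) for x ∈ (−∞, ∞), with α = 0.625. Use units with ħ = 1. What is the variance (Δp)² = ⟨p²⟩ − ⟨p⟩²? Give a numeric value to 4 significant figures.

Compute ⟨p⟩ and ⟨p²⟩ separately; (Δp)² = ⟨p²⟩ − ⟨p⟩².
Expand each integrand as polynomial × e^(−2αx²) and use ∫x^(2j)·e^(−2αx²) dx = (2j−1)!!/(4α)^j · √(π/(2α)), odd powers → 0; here √(π/(2α)) = 1.5853. Differentiate with the product rule, d/dx e^(−αx²) = −2αx·e^(−αx²).
Normalization: ∫|Ψ|² dx = 4.7876.
⟨p⟩ = 0.0000 and ⟨p²⟩ = 0.93123.
(Δp)² = 0.93123 − (0.0000)² = 0.93123.

0.9312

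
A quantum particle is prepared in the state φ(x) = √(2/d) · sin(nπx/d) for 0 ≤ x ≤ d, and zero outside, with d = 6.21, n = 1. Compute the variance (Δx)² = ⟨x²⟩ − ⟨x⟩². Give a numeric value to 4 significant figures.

Compute ⟨x⟩ and ⟨x²⟩ separately, then (Δx)² = ⟨x²⟩ − ⟨x⟩².
With sin²θ = (1 − cos2θ)/2 on 0 ≤ x ≤ d: ∫sin²(nπx/d) dx = d/2, ∫x·sin²(nπx/d) dx = d²/4, ∫x²·sin²(nπx/d) dx = d³·(1/6 − 1/(4n²π²)); higher powers xᵏ the same way, integrating xᵏ·cos(2nπx/d) by parts.
⟨x⟩ = 3.1050 and ⟨x²⟩ = 10.901.
(Δx)² = 10.901 − (3.1050)² = 1.2600.

1.260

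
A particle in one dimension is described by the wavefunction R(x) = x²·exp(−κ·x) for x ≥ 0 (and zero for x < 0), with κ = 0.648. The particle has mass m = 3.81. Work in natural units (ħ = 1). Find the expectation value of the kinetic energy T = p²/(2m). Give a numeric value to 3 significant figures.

T = −(ħ²/2m) d²/dx², so ⟨T⟩ = −(ħ²/2m) ∫ R*·R'' dx / ∫|R|² dx; with m = 3.81.
Differentiate x²·exp(−κ·x) with the product rule; every integrand then reduces to terms xʲ·e^(−2κx) on [0, ∞), with ∫₀^∞ xʲ·e^(−2κx) dx = j!/(2κ)^(j+1).
State is unnormalized: ∫|R|² dx = 6.5643, and ∫R*·(−ħ²/2m · R'') dx = 0.12058, so ⟨T⟩ = 0.12058 / 6.5643.
⟨T⟩ = 0.018369.

0.0184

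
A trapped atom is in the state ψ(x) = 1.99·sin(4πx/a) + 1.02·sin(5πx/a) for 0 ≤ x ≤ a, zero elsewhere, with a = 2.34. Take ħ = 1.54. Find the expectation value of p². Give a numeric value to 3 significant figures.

76.4

p² ψ = −ħ² d²ψ/dx²; ⟨p²⟩ = −ħ² ∫ ψ*·ψ'' dx / ∫|ψ|² dx.
d²/dx² sin(jπx/a) = −(jπ/a)²·sin(jπx/a); on 0 ≤ x ≤ a, ∫sin²(jπx/a) dx = a/2 and ∫sin(jπx/a)·sin(lπx/a) dx = 0 for j ≠ l, so only diagonal terms survive in ∫|ψ|² and ∫ψ·ψ″; ∫ψ·ψ′ dx = [ψ²/2] between the walls = 0.
State is unnormalized: ∫|ψ|² dx = 5.8506, and ∫ψ*·(−ħ² ψ'') dx = 446.99, so ⟨p²⟩ = 446.99 / 5.8506.
⟨p²⟩ = 76.400.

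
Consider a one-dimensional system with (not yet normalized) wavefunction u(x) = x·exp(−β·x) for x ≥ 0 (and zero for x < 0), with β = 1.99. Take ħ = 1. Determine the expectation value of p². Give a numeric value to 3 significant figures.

p² u = −ħ² d²u/dx²; ⟨p²⟩ = −ħ² ∫ u*·u'' dx / ∫|u|² dx.
Differentiate x·exp(−β·x) with the product rule; every integrand then reduces to terms xʲ·e^(−2βx) on [0, ∞), with ∫₀^∞ xʲ·e^(−2βx) dx = j!/(2β)^(j+1).
State is unnormalized: ∫|u|² dx = 0.031723, and ∫u*·(−ħ² u'') dx = 0.12563, so ⟨p²⟩ = 0.12563 / 0.031723.
⟨p²⟩ = 3.9601.

3.96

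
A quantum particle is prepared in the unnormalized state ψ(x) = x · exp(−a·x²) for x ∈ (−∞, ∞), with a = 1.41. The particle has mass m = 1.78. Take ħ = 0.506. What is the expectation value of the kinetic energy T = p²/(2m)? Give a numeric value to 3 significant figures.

0.304

T = −(ħ²/2m) d²/dx², so ⟨T⟩ = −(ħ²/2m) ∫ ψ*·ψ'' dx / ∫|ψ|² dx; with m = 1.78.
Expand each integrand as polynomial × e^(−2ax²) and use ∫x^(2j)·e^(−2ax²) dx = (2j−1)!!/(4a)^j · √(π/(2a)), odd powers → 0; here √(π/(2a)) = 1.0555. Differentiate with the product rule, d/dx e^(−ax²) = −2ax·e^(−ax²).
State is unnormalized: ∫|ψ|² dx = 0.18714, and ∫ψ*·(−ħ²/2m · ψ'') dx = 0.056933, so ⟨T⟩ = 0.056933 / 0.18714.
⟨T⟩ = 0.30422.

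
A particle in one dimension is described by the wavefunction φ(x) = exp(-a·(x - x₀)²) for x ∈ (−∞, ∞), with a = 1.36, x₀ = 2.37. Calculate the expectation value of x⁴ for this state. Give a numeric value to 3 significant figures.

⟨x⁴⟩ = ∫ x⁴·|φ|² dx / ∫|φ|² dx (integrals over the domain).
Gaussian moments (u = x − x₀): ∫u^(2j)·e^(−2au²) du = (2j−1)!!/(4a)^j · √(π/(2a)), odd powers integrate to 0; here √(π/(2a)) = 1.0747.
State is unnormalized: ∫|φ|² dx = 1.0747, and ∫φ*·x⁴·φ dx = 40.673, so ⟨x⁴⟩ = 40.673 / 1.0747.
⟨x⁴⟩ = 37.846.

37.8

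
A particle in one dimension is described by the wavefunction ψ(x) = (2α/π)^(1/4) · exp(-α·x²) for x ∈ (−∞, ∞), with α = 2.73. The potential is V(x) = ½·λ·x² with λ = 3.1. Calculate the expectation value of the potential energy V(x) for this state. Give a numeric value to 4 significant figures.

0.1419

⟨V⟩ = ∫ V(x)·|ψ|² dx.
Gaussian moments: ∫x^(2j)·e^(−2αx²) dx = (2j−1)!!/(4α)^j · √(π/(2α)), odd powers integrate to 0; here √(π/(2α)) = 0.75854.
⟨V⟩ = 0.14194.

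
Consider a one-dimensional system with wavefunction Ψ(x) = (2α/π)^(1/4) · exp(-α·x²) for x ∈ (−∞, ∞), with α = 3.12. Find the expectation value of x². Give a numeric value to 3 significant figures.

⟨x²⟩ = ∫ x²·|Ψ|² dx (integrals over the domain).
Gaussian moments: ∫x^(2j)·e^(−2αx²) dx = (2j−1)!!/(4α)^j · √(π/(2α)), odd powers integrate to 0; here √(π/(2α)) = 0.70955.
⟨x²⟩ = 0.080128.

0.0801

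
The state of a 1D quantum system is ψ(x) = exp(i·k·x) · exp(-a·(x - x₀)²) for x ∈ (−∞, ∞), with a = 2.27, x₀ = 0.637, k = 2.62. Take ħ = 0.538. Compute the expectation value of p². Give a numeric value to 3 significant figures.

p² ψ = −ħ² d²ψ/dx²; ⟨p²⟩ = −ħ² ∫ ψ*·ψ'' dx / ∫|ψ|² dx.
Gaussian moments (u = x − x₀): ∫u^(2j)·e^(−2au²) du = (2j−1)!!/(4a)^j · √(π/(2a)), odd powers integrate to 0; here √(π/(2a)) = 0.83185. Derivatives: ψ′ = (ik − 2au)·ψ, ψ″ = ((ik − 2au)² − 2a)·ψ; the odd-in-u pieces drop out.
State is unnormalized: ∫|ψ|² dx = 0.83185, and ∫ψ*·(−ħ² ψ'') dx = 2.1993, so ⟨p²⟩ = 2.1993 / 0.83185.
⟨p²⟩ = 2.6439.

2.64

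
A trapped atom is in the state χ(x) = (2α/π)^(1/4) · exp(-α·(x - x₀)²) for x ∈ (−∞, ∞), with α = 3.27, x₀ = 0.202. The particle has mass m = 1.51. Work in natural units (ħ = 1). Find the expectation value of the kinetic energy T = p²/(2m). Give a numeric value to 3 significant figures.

1.08

T = −(ħ²/2m) d²/dx², so ⟨T⟩ = −(ħ²/2m) ∫ χ*·χ'' dx; with m = 1.51.
Gaussian moments (u = x − x₀): ∫u^(2j)·e^(−2αu²) du = (2j−1)!!/(4α)^j · √(π/(2α)), odd powers integrate to 0; here √(π/(2α)) = 0.69308. Derivatives: d/dx e^(−αu²) = −2αu·e^(−αu²), d²/dx² e^(−αu²) = (4α²u² − 2α)·e^(−αu²).
⟨T⟩ = 1.0828.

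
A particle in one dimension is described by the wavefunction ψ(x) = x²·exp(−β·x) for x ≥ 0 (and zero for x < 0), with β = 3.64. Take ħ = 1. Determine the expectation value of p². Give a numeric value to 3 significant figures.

4.42

p² ψ = −ħ² d²ψ/dx²; ⟨p²⟩ = −ħ² ∫ ψ*·ψ'' dx / ∫|ψ|² dx.
Differentiate x²·exp(−β·x) with the product rule; every integrand then reduces to terms xʲ·e^(−2βx) on [0, ∞), with ∫₀^∞ xʲ·e^(−2βx) dx = j!/(2β)^(j+1).
State is unnormalized: ∫|ψ|² dx = 0.0011737, and ∫ψ*·(−ħ² ψ'') dx = 0.0051837, so ⟨p²⟩ = 0.0051837 / 0.0011737.
⟨p²⟩ = 4.4165.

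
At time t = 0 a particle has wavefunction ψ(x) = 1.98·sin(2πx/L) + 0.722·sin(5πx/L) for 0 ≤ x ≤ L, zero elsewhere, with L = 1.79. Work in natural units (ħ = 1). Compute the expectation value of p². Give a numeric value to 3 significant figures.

19.9

p² ψ = −ħ² d²ψ/dx²; ⟨p²⟩ = −ħ² ∫ ψ*·ψ'' dx / ∫|ψ|² dx.
d²/dx² sin(jπx/L) = −(jπ/L)²·sin(jπx/L); on 0 ≤ x ≤ L, ∫sin²(jπx/L) dx = L/2 and ∫sin(jπx/L)·sin(lπx/L) dx = 0 for j ≠ l, so only diagonal terms survive in ∫|ψ|² and ∫ψ·ψ″; ∫ψ·ψ′ dx = [ψ²/2] between the walls = 0.
State is unnormalized: ∫|ψ|² dx = 3.9753, and ∫ψ*·(−ħ² ψ'') dx = 79.160, so ⟨p²⟩ = 79.160 / 3.9753.
⟨p²⟩ = 19.913.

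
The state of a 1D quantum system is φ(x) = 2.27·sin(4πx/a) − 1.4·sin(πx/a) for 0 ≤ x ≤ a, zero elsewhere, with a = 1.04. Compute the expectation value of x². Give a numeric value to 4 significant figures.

0.3569

⟨x²⟩ = ∫ x²·|φ|² dx / ∫|φ|² dx (integrals over the domain).
On 0 ≤ x ≤ a (j ≠ l): ∫sin²(jπx/a) dx = a/2, ∫sin(jπx/a)·sin(lπx/a) dx = 0; diagonal moments ∫x·sin²(jπx/a) dx = a²/4, ∫x²·sin²(jπx/a) dx = a³·(1/6 − 1/(4j²π²)); cross terms ∫x·sin(jπx/a)·sin(lπx/a) dx = 0 for j + l even and −4jla²/(π²(j² − l²)²) for j + l odd, ∫x²·sin(jπx/a)·sin(lπx/a) dx = (−1)^(j+l)·4jla³/(π²(j² − l²)²); higher powers the same way via product-to-sum and parts.
State is unnormalized: ∫|φ|² dx = 3.6987, and ∫φ*·x²·φ dx = 1.3200, so ⟨x²⟩ = 1.3200 / 3.6987.
⟨x²⟩ = 0.35688.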